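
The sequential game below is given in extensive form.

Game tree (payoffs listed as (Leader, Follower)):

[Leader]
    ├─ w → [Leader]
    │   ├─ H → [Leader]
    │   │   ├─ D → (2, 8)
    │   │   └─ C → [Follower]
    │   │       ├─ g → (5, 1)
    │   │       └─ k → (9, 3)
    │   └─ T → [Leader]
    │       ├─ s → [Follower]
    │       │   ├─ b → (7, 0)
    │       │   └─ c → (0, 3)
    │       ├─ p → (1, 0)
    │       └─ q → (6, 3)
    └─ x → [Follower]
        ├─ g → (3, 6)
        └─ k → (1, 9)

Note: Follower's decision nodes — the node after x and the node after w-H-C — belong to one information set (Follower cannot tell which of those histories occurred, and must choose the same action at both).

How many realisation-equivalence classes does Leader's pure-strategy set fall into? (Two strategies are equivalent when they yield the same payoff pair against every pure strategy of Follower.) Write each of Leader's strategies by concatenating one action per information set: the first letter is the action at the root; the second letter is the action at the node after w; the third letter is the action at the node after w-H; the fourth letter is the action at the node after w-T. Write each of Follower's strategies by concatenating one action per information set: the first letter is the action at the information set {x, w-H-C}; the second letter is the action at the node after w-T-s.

6

Leader has 24 pure strategies: wHDs, wHDp, wHDq, wHCs, wHCp, wHCq, wTDs, wTDp, wTDq, wTCs, wTCp, wTCq, xHDs, xHDp, xHDq, xHCs, xHCp, xHCq, xTDs, xTDp, xTDq, xTCs, xTCp, xTCq. Columns: gb, gc, kb, kc.
{wHDs, wHDp, wHDq} → row (2,8) (2,8) (2,8) (2,8)
{wHCs, wHCp, wHCq} → row (5,1) (5,1) (9,3) (9,3)
{wTDs, wTCs} → row (7,0) (0,3) (7,0) (0,3)
{wTDp, wTCp} → row (1,0) (1,0) (1,0) (1,0)
{wTDq, wTCq} → row (6,3) (6,3) (6,3) (6,3)
{xHDs, xHDp, xHDq, xHCs, xHCp, xHCq, xTDs, xTDp, xTDq, xTCs, xTCp, xTCq} → row (3,6) (3,6) (1,9) (1,9)
That's 6 distinct rows out of 24 strategies.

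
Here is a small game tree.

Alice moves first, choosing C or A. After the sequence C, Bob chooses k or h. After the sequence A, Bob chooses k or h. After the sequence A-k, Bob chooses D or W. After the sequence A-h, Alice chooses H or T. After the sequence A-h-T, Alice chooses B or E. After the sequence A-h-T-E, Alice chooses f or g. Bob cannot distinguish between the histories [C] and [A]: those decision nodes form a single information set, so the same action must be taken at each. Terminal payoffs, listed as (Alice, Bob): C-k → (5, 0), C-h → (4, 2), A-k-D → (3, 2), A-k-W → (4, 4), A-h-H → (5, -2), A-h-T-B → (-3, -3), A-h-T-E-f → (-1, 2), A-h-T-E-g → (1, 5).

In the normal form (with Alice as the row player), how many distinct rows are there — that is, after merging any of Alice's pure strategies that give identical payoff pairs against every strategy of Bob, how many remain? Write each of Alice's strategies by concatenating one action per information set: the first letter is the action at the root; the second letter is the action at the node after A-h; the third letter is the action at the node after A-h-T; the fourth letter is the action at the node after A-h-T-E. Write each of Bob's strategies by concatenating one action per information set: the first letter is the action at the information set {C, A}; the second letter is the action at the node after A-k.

Alice has 16 pure strategies: CHBf, CHBg, CHEf, CHEg, CTBf, CTBg, CTEf, CTEg, AHBf, AHBg, AHEf, AHEg, ATBf, ATBg, ATEf, ATEg. Columns: kD, kW, hD, hW.
{CHBf, CHBg, CHEf, CHEg, CTBf, CTBg, CTEf, CTEg} → row (5,0) (5,0) (4,2) (4,2)
{AHBf, AHBg, AHEf, AHEg} → row (3,2) (4,4) (5,-2) (5,-2)
{ATBf, ATBg} → row (3,2) (4,4) (-3,-3) (-3,-3)
{ATEf} → row (3,2) (4,4) (-1,2) (-1,2)
{ATEg} → row (3,2) (4,4) (1,5) (1,5)
That's 5 distinct rows out of 16 strategies.

5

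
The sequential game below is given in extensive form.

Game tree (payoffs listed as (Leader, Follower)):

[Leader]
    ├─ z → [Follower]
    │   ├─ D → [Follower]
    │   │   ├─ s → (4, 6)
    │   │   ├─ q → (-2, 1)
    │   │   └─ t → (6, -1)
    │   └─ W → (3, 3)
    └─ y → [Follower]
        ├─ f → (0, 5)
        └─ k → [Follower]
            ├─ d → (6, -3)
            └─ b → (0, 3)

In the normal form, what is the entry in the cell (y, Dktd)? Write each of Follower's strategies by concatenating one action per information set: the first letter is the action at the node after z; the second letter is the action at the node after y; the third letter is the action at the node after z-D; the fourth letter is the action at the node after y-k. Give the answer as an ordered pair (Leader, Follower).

(6, -3)

Trace the play path from the root:
  Leader plays y
  Follower plays k at [y]
  Follower plays d at [y-k]
→ terminal payoff (6, -3).
(Follower's choice at the node after z is never reached on this path, so it doesn't affect the outcome.)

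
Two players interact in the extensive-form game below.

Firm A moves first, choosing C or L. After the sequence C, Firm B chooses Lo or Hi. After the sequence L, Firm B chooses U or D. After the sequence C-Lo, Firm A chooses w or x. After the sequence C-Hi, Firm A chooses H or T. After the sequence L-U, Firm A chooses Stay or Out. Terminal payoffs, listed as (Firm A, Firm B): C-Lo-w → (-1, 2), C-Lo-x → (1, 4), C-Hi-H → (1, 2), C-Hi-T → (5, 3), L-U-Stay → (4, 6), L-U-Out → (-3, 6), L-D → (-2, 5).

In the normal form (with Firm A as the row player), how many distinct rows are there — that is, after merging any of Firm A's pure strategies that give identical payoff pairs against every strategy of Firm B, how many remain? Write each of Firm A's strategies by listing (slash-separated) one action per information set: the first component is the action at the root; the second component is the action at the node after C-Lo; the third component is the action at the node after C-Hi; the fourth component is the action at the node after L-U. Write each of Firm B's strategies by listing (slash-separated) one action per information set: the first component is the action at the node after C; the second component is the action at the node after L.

6

Firm A has 16 pure strategies: C/w/H/Stay, C/w/H/Out, C/w/T/Stay, C/w/T/Out, C/x/H/Stay, C/x/H/Out, C/x/T/Stay, C/x/T/Out, L/w/H/Stay, L/w/H/Out, L/w/T/Stay, L/w/T/Out, L/x/H/Stay, L/x/H/Out, L/x/T/Stay, L/x/T/Out. Columns: Lo/U, Lo/D, Hi/U, Hi/D.
{C/w/H/Stay, C/w/H/Out} → row (-1,2) (-1,2) (1,2) (1,2)
{C/w/T/Stay, C/w/T/Out} → row (-1,2) (-1,2) (5,3) (5,3)
{C/x/H/Stay, C/x/H/Out} → row (1,4) (1,4) (1,2) (1,2)
{C/x/T/Stay, C/x/T/Out} → row (1,4) (1,4) (5,3) (5,3)
{L/w/H/Stay, L/w/T/Stay, L/x/H/Stay, L/x/T/Stay} → row (4,6) (-2,5) (4,6) (-2,5)
{L/w/H/Out, L/w/T/Out, L/x/H/Out, L/x/T/Out} → row (-3,6) (-2,5) (-3,6) (-2,5)
That's 6 distinct rows out of 16 strategies.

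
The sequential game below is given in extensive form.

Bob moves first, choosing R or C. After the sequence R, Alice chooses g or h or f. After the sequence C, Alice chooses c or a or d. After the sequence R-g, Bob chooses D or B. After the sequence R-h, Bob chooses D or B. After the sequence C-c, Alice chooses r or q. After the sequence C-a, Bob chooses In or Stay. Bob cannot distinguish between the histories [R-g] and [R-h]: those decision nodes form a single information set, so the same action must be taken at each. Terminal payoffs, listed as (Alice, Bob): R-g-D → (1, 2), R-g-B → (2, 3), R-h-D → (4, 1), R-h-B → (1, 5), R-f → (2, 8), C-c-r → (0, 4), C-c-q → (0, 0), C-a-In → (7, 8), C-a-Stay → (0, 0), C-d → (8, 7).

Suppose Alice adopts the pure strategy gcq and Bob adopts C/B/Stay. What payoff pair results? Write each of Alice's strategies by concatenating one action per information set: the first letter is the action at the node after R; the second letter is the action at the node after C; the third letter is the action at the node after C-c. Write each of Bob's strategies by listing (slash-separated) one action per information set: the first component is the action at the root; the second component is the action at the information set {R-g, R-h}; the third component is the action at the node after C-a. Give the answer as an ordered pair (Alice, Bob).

Trace the play path from the root:
  Bob plays C
  Alice plays c at [C]
  Alice plays q at [C-c]
→ terminal payoff (0, 0).
(Alice's choice at the node after R is never reached on this path, so it doesn't affect the outcome.)

(0, 0)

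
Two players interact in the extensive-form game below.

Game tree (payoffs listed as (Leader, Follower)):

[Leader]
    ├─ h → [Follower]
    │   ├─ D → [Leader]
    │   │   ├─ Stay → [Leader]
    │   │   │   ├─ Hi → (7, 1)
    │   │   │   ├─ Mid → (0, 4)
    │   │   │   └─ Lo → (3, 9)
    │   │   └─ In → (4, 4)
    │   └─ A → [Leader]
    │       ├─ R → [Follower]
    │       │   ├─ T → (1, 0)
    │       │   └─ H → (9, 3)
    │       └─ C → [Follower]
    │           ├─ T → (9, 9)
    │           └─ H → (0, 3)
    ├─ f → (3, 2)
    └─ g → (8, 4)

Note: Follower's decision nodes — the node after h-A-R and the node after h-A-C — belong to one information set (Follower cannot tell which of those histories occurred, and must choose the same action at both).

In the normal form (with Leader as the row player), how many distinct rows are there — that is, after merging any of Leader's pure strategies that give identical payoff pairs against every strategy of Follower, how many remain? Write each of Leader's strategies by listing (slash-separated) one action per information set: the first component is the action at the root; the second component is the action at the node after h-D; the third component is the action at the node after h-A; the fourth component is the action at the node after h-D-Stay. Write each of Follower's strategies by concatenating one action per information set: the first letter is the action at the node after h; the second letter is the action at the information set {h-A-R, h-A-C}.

Leader has 36 pure strategies: h/Stay/R/Hi, h/Stay/R/Mid, h/Stay/R/Lo, h/Stay/C/Hi, h/Stay/C/Mid, h/Stay/C/Lo, h/In/R/Hi, h/In/R/Mid, h/In/R/Lo, h/In/C/Hi, h/In/C/Mid, h/In/C/Lo, f/Stay/R/Hi, f/Stay/R/Mid, f/Stay/R/Lo, f/Stay/C/Hi, f/Stay/C/Mid, f/Stay/C/Lo, f/In/R/Hi, f/In/R/Mid, f/In/R/Lo, f/In/C/Hi, f/In/C/Mid, f/In/C/Lo, g/Stay/R/Hi, g/Stay/R/Mid, g/Stay/R/Lo, g/Stay/C/Hi, g/Stay/C/Mid, g/Stay/C/Lo, g/In/R/Hi, g/In/R/Mid, g/In/R/Lo, g/In/C/Hi, g/In/C/Mid, g/In/C/Lo. Columns: DT, DH, AT, AH.
{h/Stay/R/Hi} → row (7,1) (7,1) (1,0) (9,3)
{h/Stay/R/Mid} → row (0,4) (0,4) (1,0) (9,3)
{h/Stay/R/Lo} → row (3,9) (3,9) (1,0) (9,3)
{h/Stay/C/Hi} → row (7,1) (7,1) (9,9) (0,3)
{h/Stay/C/Mid} → row (0,4) (0,4) (9,9) (0,3)
{h/Stay/C/Lo} → row (3,9) (3,9) (9,9) (0,3)
{h/In/R/Hi, h/In/R/Mid, h/In/R/Lo} → row (4,4) (4,4) (1,0) (9,3)
{h/In/C/Hi, h/In/C/Mid, h/In/C/Lo} → row (4,4) (4,4) (9,9) (0,3)
{f/Stay/R/Hi, f/Stay/R/Mid, f/Stay/R/Lo, f/Stay/C/Hi, f/Stay/C/Mid, f/Stay/C/Lo, f/In/R/Hi, f/In/R/Mid, f/In/R/Lo, f/In/C/Hi, f/In/C/Mid, f/In/C/Lo} → row (3,2) (3,2) (3,2) (3,2)
{g/Stay/R/Hi, g/Stay/R/Mid, g/Stay/R/Lo, g/Stay/C/Hi, g/Stay/C/Mid, g/Stay/C/Lo, g/In/R/Hi, g/In/R/Mid, g/In/R/Lo, g/In/C/Hi, g/In/C/Mid, g/In/C/Lo} → row (8,4) (8,4) (8,4) (8,4)
That's 10 distinct rows out of 36 strategies.

10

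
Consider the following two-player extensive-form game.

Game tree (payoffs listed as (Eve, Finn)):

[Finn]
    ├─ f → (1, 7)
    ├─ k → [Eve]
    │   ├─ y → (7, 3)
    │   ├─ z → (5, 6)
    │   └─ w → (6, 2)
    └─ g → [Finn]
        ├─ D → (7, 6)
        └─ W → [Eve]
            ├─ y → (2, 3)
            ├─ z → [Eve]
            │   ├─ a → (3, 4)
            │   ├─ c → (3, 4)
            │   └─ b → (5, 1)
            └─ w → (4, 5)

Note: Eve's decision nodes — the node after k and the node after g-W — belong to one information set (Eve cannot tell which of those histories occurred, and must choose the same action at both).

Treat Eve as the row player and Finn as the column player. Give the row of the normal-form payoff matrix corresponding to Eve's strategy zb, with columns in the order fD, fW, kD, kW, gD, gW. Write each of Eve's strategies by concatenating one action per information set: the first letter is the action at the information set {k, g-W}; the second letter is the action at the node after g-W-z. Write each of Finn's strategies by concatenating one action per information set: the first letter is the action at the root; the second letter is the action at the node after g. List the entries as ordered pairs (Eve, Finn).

(1,7) (1,7) (5,6) (5,6) (7,6) (5,1)

vs fD: Finn plays f → (1, 7)
vs fW: Finn plays f → (1, 7)
vs kD: Finn plays k → Eve plays z at [k] → (5, 6)
vs kW: Finn plays k → Eve plays z at [k] → (5, 6)
vs gD: Finn plays g → Finn plays D at [g] → (7, 6)
vs gW: Finn plays g → Finn plays W at [g] → Eve plays z at [g-W] → Eve plays b at [g-W-z] → (5, 1)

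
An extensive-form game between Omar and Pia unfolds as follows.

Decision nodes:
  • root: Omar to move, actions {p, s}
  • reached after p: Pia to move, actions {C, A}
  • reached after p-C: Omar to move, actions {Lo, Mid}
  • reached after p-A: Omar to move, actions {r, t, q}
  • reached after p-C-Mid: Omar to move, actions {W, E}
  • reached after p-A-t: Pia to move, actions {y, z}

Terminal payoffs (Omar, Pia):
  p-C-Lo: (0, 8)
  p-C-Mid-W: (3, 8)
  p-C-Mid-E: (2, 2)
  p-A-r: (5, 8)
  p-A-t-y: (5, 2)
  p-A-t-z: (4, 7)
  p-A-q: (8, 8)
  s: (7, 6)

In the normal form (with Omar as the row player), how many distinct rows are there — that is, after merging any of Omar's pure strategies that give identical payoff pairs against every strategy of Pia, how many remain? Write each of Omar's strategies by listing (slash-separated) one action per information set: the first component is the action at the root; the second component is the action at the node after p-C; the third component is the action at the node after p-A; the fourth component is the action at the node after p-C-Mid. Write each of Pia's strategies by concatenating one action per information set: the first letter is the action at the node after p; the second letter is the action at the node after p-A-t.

10

Omar has 24 pure strategies: p/Lo/r/W, p/Lo/r/E, p/Lo/t/W, p/Lo/t/E, p/Lo/q/W, p/Lo/q/E, p/Mid/r/W, p/Mid/r/E, p/Mid/t/W, p/Mid/t/E, p/Mid/q/W, p/Mid/q/E, s/Lo/r/W, s/Lo/r/E, s/Lo/t/W, s/Lo/t/E, s/Lo/q/W, s/Lo/q/E, s/Mid/r/W, s/Mid/r/E, s/Mid/t/W, s/Mid/t/E, s/Mid/q/W, s/Mid/q/E. Columns: Cy, Cz, Ay, Az.
{p/Lo/r/W, p/Lo/r/E} → row (0,8) (0,8) (5,8) (5,8)
{p/Lo/t/W, p/Lo/t/E} → row (0,8) (0,8) (5,2) (4,7)
{p/Lo/q/W, p/Lo/q/E} → row (0,8) (0,8) (8,8) (8,8)
{p/Mid/r/W} → row (3,8) (3,8) (5,8) (5,8)
{p/Mid/r/E} → row (2,2) (2,2) (5,8) (5,8)
{p/Mid/t/W} → row (3,8) (3,8) (5,2) (4,7)
{p/Mid/t/E} → row (2,2) (2,2) (5,2) (4,7)
{p/Mid/q/W} → row (3,8) (3,8) (8,8) (8,8)
{p/Mid/q/E} → row (2,2) (2,2) (8,8) (8,8)
{s/Lo/r/W, s/Lo/r/E, s/Lo/t/W, s/Lo/t/E, s/Lo/q/W, s/Lo/q/E, s/Mid/r/W, s/Mid/r/E, s/Mid/t/W, s/Mid/t/E, s/Mid/q/W, s/Mid/q/E} → row (7,6) (7,6) (7,6) (7,6)
That's 10 distinct rows out of 24 strategies.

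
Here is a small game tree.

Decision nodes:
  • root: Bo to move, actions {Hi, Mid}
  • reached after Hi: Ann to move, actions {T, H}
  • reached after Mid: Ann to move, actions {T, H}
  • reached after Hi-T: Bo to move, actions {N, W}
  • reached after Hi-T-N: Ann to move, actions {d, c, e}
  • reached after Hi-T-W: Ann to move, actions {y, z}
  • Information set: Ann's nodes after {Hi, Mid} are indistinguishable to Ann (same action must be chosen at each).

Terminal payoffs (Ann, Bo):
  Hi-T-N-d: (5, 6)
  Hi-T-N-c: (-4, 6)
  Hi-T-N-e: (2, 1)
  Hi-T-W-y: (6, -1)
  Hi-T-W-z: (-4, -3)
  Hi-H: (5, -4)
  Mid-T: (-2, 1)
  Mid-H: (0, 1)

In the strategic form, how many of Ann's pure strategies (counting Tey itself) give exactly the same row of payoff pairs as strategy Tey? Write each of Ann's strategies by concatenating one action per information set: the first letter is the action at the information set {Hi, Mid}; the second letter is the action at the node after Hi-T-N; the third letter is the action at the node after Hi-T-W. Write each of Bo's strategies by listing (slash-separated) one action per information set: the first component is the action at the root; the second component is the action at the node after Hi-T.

1

Row for Tey (columns Hi/N, Hi/W, Mid/N, Mid/W): (2,1) (6,-1) (-2,1) (-2,1).
Every one of Ann's information sets is on the play path for some reply by Bo when Ann follows Tey.
Changing the action at any of them therefore changes at least one column, so only Tey itself gives this row.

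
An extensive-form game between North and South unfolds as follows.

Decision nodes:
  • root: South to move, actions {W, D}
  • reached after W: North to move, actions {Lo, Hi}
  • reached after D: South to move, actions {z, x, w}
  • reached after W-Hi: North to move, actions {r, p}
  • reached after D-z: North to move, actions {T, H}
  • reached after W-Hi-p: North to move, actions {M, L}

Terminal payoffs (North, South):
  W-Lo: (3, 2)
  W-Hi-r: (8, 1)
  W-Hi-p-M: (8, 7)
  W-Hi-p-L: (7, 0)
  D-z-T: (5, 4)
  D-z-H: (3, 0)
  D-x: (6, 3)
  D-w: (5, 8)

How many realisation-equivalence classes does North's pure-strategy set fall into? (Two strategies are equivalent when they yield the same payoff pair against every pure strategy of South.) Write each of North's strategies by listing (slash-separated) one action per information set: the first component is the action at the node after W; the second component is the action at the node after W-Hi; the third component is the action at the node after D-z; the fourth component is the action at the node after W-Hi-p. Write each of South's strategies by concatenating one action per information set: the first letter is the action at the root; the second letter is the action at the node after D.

North has 16 pure strategies: Lo/r/T/M, Lo/r/T/L, Lo/r/H/M, Lo/r/H/L, Lo/p/T/M, Lo/p/T/L, Lo/p/H/M, Lo/p/H/L, Hi/r/T/M, Hi/r/T/L, Hi/r/H/M, Hi/r/H/L, Hi/p/T/M, Hi/p/T/L, Hi/p/H/M, Hi/p/H/L. Columns: Wz, Wx, Ww, Dz, Dx, Dw.
{Lo/r/T/M, Lo/r/T/L, Lo/p/T/M, Lo/p/T/L} → row (3,2) (3,2) (3,2) (5,4) (6,3) (5,8)
{Lo/r/H/M, Lo/r/H/L, Lo/p/H/M, Lo/p/H/L} → row (3,2) (3,2) (3,2) (3,0) (6,3) (5,8)
{Hi/r/T/M, Hi/r/T/L} → row (8,1) (8,1) (8,1) (5,4) (6,3) (5,8)
{Hi/r/H/M, Hi/r/H/L} → row (8,1) (8,1) (8,1) (3,0) (6,3) (5,8)
{Hi/p/T/M} → row (8,7) (8,7) (8,7) (5,4) (6,3) (5,8)
{Hi/p/T/L} → row (7,0) (7,0) (7,0) (5,4) (6,3) (5,8)
{Hi/p/H/M} → row (8,7) (8,7) (8,7) (3,0) (6,3) (5,8)
{Hi/p/H/L} → row (7,0) (7,0) (7,0) (3,0) (6,3) (5,8)
That's 8 distinct rows out of 16 strategies.

8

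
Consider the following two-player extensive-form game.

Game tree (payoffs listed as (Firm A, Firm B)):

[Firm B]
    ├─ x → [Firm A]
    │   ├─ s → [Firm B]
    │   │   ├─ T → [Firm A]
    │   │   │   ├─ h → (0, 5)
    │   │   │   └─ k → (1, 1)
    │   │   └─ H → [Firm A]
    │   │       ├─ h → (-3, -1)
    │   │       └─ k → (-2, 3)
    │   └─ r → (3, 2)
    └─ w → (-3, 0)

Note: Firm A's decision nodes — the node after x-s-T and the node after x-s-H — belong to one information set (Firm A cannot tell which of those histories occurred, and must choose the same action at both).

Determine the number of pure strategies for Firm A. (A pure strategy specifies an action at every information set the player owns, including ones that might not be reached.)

4

Firm A owns the node after x with actions {s, r} — two choices.
Firm A owns the information set {x-s-T, x-s-H} with actions {h, k} — two choices.
A pure strategy fixes one action at each information set independently, so the count is the product 2 × 2 = 4.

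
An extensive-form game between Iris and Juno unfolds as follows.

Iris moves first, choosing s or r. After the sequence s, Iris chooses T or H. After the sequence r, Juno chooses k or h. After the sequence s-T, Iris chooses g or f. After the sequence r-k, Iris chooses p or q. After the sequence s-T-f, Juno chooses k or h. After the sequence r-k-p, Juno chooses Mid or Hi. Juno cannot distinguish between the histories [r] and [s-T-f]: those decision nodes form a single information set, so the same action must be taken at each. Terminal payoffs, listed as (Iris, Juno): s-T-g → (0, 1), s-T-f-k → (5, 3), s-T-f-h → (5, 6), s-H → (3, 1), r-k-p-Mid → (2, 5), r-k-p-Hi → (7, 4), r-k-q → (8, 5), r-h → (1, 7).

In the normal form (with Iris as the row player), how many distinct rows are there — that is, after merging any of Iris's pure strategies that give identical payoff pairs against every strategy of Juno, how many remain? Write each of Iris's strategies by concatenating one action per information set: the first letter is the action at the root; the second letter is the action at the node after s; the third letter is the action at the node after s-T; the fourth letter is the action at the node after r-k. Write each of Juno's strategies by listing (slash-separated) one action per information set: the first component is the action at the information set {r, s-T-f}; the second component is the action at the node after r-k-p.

5

Iris has 16 pure strategies: sTgp, sTgq, sTfp, sTfq, sHgp, sHgq, sHfp, sHfq, rTgp, rTgq, rTfp, rTfq, rHgp, rHgq, rHfp, rHfq. Columns: k/Mid, k/Hi, h/Mid, h/Hi.
{sTgp, sTgq} → row (0,1) (0,1) (0,1) (0,1)
{sTfp, sTfq} → row (5,3) (5,3) (5,6) (5,6)
{sHgp, sHgq, sHfp, sHfq} → row (3,1) (3,1) (3,1) (3,1)
{rTgp, rTfp, rHgp, rHfp} → row (2,5) (7,4) (1,7) (1,7)
{rTgq, rTfq, rHgq, rHfq} → row (8,5) (8,5) (1,7) (1,7)
That's 5 distinct rows out of 16 strategies.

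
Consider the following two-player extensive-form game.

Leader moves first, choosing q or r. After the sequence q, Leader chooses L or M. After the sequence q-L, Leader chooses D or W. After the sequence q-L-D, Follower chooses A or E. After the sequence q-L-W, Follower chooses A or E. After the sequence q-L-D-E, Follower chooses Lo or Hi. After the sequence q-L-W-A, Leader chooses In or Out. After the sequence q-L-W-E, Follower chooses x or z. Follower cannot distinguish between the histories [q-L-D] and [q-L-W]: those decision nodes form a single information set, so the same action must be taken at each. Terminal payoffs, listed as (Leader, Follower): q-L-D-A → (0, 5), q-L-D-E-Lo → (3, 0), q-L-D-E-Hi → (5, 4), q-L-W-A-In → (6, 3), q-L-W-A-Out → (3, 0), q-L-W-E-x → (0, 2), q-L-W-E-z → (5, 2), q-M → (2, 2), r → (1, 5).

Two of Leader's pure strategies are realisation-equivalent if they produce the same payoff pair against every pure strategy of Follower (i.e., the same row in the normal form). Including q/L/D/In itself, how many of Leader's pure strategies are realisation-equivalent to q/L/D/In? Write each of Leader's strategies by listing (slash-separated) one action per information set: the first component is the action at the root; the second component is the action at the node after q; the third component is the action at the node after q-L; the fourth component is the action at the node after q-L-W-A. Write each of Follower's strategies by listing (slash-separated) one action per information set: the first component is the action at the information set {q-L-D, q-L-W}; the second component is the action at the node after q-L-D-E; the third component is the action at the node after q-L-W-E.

2

Row for q/L/D/In (columns A/Lo/x, A/Lo/z, A/Hi/x, A/Hi/z, E/Lo/x, E/Lo/z, E/Hi/x, E/Hi/z): (0,5) (0,5) (0,5) (0,5) (3,0) (3,0) (5,4) (5,4).
Under q/L/D/In, Leader's choice at the node after q-L-W-A can never be reached regardless of what Follower does, so varying those choices leaves every outcome unchanged.
Holding the reachable choices fixed and varying the unreachable one freely already gives 2 equivalent strategies.
No other strategy reproduces this row, so those 2 are the full class: q/L/D/In, q/L/D/Out.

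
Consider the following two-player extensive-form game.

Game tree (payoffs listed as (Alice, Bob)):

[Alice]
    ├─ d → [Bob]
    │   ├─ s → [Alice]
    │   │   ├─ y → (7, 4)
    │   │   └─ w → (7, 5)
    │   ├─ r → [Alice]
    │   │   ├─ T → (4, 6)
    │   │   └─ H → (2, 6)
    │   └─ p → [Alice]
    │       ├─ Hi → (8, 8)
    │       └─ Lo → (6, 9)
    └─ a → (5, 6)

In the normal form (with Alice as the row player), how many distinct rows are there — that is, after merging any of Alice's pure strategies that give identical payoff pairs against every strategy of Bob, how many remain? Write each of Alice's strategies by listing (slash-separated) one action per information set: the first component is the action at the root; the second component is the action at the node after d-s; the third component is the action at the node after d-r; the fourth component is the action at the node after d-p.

Alice has 16 pure strategies: d/y/T/Hi, d/y/T/Lo, d/y/H/Hi, d/y/H/Lo, d/w/T/Hi, d/w/T/Lo, d/w/H/Hi, d/w/H/Lo, a/y/T/Hi, a/y/T/Lo, a/y/H/Hi, a/y/H/Lo, a/w/T/Hi, a/w/T/Lo, a/w/H/Hi, a/w/H/Lo. Columns: s, r, p.
{d/y/T/Hi} → row (7,4) (4,6) (8,8)
{d/y/T/Lo} → row (7,4) (4,6) (6,9)
{d/y/H/Hi} → row (7,4) (2,6) (8,8)
{d/y/H/Lo} → row (7,4) (2,6) (6,9)
{d/w/T/Hi} → row (7,5) (4,6) (8,8)
{d/w/T/Lo} → row (7,5) (4,6) (6,9)
{d/w/H/Hi} → row (7,5) (2,6) (8,8)
{d/w/H/Lo} → row (7,5) (2,6) (6,9)
{a/y/T/Hi, a/y/T/Lo, a/y/H/Hi, a/y/H/Lo, a/w/T/Hi, a/w/T/Lo, a/w/H/Hi, a/w/H/Lo} → row (5,6) (5,6) (5,6)
That's 9 distinct rows out of 16 strategies.

9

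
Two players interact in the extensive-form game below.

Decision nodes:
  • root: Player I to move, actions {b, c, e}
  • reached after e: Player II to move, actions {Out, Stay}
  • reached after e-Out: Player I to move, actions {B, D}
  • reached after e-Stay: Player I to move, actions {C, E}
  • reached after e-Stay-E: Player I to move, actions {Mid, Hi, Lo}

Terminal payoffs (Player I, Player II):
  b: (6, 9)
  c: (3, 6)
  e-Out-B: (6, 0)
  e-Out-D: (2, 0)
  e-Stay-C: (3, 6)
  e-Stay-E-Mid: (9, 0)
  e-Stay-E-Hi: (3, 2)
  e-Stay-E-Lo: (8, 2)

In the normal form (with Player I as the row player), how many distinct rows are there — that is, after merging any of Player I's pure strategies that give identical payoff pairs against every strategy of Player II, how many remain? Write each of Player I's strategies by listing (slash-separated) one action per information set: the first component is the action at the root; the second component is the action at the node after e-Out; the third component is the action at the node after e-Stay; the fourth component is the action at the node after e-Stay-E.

10

Player I has 36 pure strategies: b/B/C/Mid, b/B/C/Hi, b/B/C/Lo, b/B/E/Mid, b/B/E/Hi, b/B/E/Lo, b/D/C/Mid, b/D/C/Hi, b/D/C/Lo, b/D/E/Mid, b/D/E/Hi, b/D/E/Lo, c/B/C/Mid, c/B/C/Hi, c/B/C/Lo, c/B/E/Mid, c/B/E/Hi, c/B/E/Lo, c/D/C/Mid, c/D/C/Hi, c/D/C/Lo, c/D/E/Mid, c/D/E/Hi, c/D/E/Lo, e/B/C/Mid, e/B/C/Hi, e/B/C/Lo, e/B/E/Mid, e/B/E/Hi, e/B/E/Lo, e/D/C/Mid, e/D/C/Hi, e/D/C/Lo, e/D/E/Mid, e/D/E/Hi, e/D/E/Lo. Columns: Out, Stay.
{b/B/C/Mid, b/B/C/Hi, b/B/C/Lo, b/B/E/Mid, b/B/E/Hi, b/B/E/Lo, b/D/C/Mid, b/D/C/Hi, b/D/C/Lo, b/D/E/Mid, b/D/E/Hi, b/D/E/Lo} → row (6,9) (6,9)
{c/B/C/Mid, c/B/C/Hi, c/B/C/Lo, c/B/E/Mid, c/B/E/Hi, c/B/E/Lo, c/D/C/Mid, c/D/C/Hi, c/D/C/Lo, c/D/E/Mid, c/D/E/Hi, c/D/E/Lo} → row (3,6) (3,6)
{e/B/C/Mid, e/B/C/Hi, e/B/C/Lo} → row (6,0) (3,6)
{e/B/E/Mid} → row (6,0) (9,0)
{e/B/E/Hi} → row (6,0) (3,2)
{e/B/E/Lo} → row (6,0) (8,2)
{e/D/C/Mid, e/D/C/Hi, e/D/C/Lo} → row (2,0) (3,6)
{e/D/E/Mid} → row (2,0) (9,0)
{e/D/E/Hi} → row (2,0) (3,2)
{e/D/E/Lo} → row (2,0) (8,2)
That's 10 distinct rows out of 36 strategies.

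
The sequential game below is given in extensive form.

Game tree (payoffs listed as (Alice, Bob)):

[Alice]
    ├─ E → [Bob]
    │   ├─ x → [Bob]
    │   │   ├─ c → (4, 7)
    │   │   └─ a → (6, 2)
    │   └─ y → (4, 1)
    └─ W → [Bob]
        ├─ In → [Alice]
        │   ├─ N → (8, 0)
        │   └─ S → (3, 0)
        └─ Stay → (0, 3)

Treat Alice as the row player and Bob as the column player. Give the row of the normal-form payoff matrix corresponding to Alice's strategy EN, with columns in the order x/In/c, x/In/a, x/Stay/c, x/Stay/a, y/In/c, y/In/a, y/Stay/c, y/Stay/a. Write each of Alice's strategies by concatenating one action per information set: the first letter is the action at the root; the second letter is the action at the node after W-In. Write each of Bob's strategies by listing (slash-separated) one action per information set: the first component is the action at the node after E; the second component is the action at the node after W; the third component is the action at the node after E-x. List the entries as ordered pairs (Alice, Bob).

vs x/In/c: Alice plays E → Bob plays x at [E] → Bob plays c at [E-x] → (4, 7)
vs x/In/a: Alice plays E → Bob plays x at [E] → Bob plays a at [E-x] → (6, 2)
vs x/Stay/c: Alice plays E → Bob plays x at [E] → Bob plays c at [E-x] → (4, 7)
vs x/Stay/a: Alice plays E → Bob plays x at [E] → Bob plays a at [E-x] → (6, 2)
vs y/In/c: Alice plays E → Bob plays y at [E] → (4, 1)
vs y/In/a: Alice plays E → Bob plays y at [E] → (4, 1)
vs y/Stay/c: Alice plays E → Bob plays y at [E] → (4, 1)
vs y/Stay/a: Alice plays E → Bob plays y at [E] → (4, 1)

(4,7) (6,2) (4,7) (6,2) (4,1) (4,1) (4,1) (4,1)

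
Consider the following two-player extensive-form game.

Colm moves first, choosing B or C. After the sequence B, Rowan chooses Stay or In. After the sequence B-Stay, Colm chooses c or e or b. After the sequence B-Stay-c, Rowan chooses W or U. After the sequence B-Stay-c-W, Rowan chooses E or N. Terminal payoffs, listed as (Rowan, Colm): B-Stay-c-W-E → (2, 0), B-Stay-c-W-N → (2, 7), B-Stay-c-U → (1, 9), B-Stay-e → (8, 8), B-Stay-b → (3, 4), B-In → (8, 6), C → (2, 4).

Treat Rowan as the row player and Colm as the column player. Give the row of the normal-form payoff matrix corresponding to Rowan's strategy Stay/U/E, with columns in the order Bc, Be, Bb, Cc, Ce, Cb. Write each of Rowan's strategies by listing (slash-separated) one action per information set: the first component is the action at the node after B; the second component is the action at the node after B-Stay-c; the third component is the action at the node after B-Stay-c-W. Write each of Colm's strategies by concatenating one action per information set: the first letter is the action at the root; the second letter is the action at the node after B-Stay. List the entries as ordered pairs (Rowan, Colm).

(1,9) (8,8) (3,4) (2,4) (2,4) (2,4)

vs Bc: Colm plays B → Rowan plays Stay at [B] → Colm plays c at [B-Stay] → Rowan plays U at [B-Stay-c] → (1, 9)
vs Be: Colm plays B → Rowan plays Stay at [B] → Colm plays e at [B-Stay] → (8, 8)
vs Bb: Colm plays B → Rowan plays Stay at [B] → Colm plays b at [B-Stay] → (3, 4)
vs Cc: Colm plays C → (2, 4)
vs Ce: Colm plays C → (2, 4)
vs Cb: Colm plays C → (2, 4)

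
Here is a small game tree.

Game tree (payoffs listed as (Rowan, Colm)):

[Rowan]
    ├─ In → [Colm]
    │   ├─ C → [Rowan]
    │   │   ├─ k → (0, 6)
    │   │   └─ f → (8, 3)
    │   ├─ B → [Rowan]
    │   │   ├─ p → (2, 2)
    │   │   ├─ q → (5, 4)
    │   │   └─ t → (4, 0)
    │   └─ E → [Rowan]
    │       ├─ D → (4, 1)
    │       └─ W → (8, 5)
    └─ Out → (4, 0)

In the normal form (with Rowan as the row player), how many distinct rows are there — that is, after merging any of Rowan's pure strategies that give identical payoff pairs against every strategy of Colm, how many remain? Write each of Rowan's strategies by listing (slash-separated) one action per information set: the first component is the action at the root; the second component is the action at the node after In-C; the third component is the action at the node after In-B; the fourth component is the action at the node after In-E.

Rowan has 24 pure strategies: In/k/p/D, In/k/p/W, In/k/q/D, In/k/q/W, In/k/t/D, In/k/t/W, In/f/p/D, In/f/p/W, In/f/q/D, In/f/q/W, In/f/t/D, In/f/t/W, Out/k/p/D, Out/k/p/W, Out/k/q/D, Out/k/q/W, Out/k/t/D, Out/k/t/W, Out/f/p/D, Out/f/p/W, Out/f/q/D, Out/f/q/W, Out/f/t/D, Out/f/t/W. Columns: C, B, E.
{In/k/p/D} → row (0,6) (2,2) (4,1)
{In/k/p/W} → row (0,6) (2,2) (8,5)
{In/k/q/D} → row (0,6) (5,4) (4,1)
{In/k/q/W} → row (0,6) (5,4) (8,5)
{In/k/t/D} → row (0,6) (4,0) (4,1)
{In/k/t/W} → row (0,6) (4,0) (8,5)
{In/f/p/D} → row (8,3) (2,2) (4,1)
{In/f/p/W} → row (8,3) (2,2) (8,5)
{In/f/q/D} → row (8,3) (5,4) (4,1)
{In/f/q/W} → row (8,3) (5,4) (8,5)
{In/f/t/D} → row (8,3) (4,0) (4,1)
{In/f/t/W} → row (8,3) (4,0) (8,5)
{Out/k/p/D, Out/k/p/W, Out/k/q/D, Out/k/q/W, Out/k/t/D, Out/k/t/W, Out/f/p/D, Out/f/p/W, Out/f/q/D, Out/f/q/W, Out/f/t/D, Out/f/t/W} → row (4,0) (4,0) (4,0)
That's 13 distinct rows out of 24 strategies.

13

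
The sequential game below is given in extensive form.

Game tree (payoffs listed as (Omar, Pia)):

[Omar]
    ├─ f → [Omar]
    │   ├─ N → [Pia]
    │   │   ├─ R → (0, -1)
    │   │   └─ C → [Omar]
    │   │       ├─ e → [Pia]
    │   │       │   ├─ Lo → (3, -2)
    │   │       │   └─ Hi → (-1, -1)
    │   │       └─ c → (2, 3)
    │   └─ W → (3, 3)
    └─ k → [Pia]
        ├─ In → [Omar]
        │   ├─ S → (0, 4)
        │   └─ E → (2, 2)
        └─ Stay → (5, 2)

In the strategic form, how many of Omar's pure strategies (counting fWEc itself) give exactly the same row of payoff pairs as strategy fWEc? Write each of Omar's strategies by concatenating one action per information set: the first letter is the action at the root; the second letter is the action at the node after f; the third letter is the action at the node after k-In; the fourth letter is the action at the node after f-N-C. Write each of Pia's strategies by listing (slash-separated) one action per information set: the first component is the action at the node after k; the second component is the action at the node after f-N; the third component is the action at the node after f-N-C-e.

4

Row for fWEc (columns In/R/Lo, In/R/Hi, In/C/Lo, In/C/Hi, Stay/R/Lo, Stay/R/Hi, Stay/C/Lo, Stay/C/Hi): (3,3) (3,3) (3,3) (3,3) (3,3) (3,3) (3,3) (3,3).
Under fWEc, Omar's choice at the node after k-In and at the node after f-N-C can never be reached regardless of what Pia does, so varying those choices leaves every outcome unchanged.
Holding the reachable choices fixed and varying the unreachable ones freely already gives 2 × 2 = 4 equivalent strategies.
No other strategy reproduces this row, so those 4 are the full class: fWSe, fWSc, fWEe, fWEc.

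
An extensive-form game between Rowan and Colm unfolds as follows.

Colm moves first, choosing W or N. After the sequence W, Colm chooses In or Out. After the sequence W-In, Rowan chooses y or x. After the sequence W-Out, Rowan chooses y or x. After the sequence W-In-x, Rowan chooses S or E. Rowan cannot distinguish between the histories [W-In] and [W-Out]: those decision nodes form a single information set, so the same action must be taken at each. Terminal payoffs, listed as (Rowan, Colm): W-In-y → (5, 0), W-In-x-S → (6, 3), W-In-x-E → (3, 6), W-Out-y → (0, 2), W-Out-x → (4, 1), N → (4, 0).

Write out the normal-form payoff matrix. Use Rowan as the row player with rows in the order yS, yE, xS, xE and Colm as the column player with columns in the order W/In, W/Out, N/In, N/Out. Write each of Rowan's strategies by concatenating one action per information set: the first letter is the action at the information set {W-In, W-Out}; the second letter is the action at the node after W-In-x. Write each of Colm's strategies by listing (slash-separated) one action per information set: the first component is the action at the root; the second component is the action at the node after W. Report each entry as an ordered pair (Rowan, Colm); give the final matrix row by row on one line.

         W/In    W/Out     N/In    N/Out
  yS    (5,0)    (0,2)    (4,0)    (4,0)
  yE    (5,0)    (0,2)    (4,0)    (4,0)
  xS    (6,3)    (4,1)    (4,0)    (4,0)
  xE    (3,6)    (4,1)    (4,0)    (4,0)

yS: (5,0) (0,2) (4,0) (4,0) | yE: (5,0) (0,2) (4,0) (4,0) | xS: (6,3) (4,1) (4,0) (4,0) | xE: (3,6) (4,1) (4,0) (4,0)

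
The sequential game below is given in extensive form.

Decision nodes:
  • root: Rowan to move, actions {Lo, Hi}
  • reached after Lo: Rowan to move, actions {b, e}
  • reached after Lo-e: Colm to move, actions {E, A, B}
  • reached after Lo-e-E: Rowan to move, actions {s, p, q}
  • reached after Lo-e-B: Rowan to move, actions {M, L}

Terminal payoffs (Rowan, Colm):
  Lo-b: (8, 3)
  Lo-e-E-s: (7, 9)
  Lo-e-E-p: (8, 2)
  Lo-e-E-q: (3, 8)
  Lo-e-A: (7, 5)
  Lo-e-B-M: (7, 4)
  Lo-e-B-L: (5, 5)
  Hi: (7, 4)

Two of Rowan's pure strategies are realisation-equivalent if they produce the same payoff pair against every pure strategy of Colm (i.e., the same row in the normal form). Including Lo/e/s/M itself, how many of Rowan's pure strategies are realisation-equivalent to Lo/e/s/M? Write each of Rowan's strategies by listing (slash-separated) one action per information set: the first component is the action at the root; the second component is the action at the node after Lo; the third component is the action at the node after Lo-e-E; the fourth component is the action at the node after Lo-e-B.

Row for Lo/e/s/M (columns E, A, B): (7,9) (7,5) (7,4).
Every one of Rowan's information sets is on the play path for some reply by Colm when Rowan follows Lo/e/s/M.
Changing the action at any of them therefore changes at least one column, so only Lo/e/s/M itself gives this row.

1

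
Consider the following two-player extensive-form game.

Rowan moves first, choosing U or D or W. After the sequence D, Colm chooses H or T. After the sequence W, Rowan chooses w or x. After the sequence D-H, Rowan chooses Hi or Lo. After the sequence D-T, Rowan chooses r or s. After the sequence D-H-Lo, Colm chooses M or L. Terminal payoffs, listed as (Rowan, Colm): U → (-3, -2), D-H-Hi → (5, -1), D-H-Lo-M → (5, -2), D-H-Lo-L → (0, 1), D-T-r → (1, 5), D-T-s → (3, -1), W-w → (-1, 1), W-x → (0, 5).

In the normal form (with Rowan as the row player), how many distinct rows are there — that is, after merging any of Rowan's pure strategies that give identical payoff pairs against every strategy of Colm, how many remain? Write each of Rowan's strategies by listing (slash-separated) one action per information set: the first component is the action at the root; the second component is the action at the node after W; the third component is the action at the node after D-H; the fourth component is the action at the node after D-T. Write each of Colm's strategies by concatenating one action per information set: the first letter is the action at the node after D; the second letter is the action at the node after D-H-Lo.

Rowan has 24 pure strategies: U/w/Hi/r, U/w/Hi/s, U/w/Lo/r, U/w/Lo/s, U/x/Hi/r, U/x/Hi/s, U/x/Lo/r, U/x/Lo/s, D/w/Hi/r, D/w/Hi/s, D/w/Lo/r, D/w/Lo/s, D/x/Hi/r, D/x/Hi/s, D/x/Lo/r, D/x/Lo/s, W/w/Hi/r, W/w/Hi/s, W/w/Lo/r, W/w/Lo/s, W/x/Hi/r, W/x/Hi/s, W/x/Lo/r, W/x/Lo/s. Columns: HM, HL, TM, TL.
{U/w/Hi/r, U/w/Hi/s, U/w/Lo/r, U/w/Lo/s, U/x/Hi/r, U/x/Hi/s, U/x/Lo/r, U/x/Lo/s} → row (-3,-2) (-3,-2) (-3,-2) (-3,-2)
{D/w/Hi/r, D/x/Hi/r} → row (5,-1) (5,-1) (1,5) (1,5)
{D/w/Hi/s, D/x/Hi/s} → row (5,-1) (5,-1) (3,-1) (3,-1)
{D/w/Lo/r, D/x/Lo/r} → row (5,-2) (0,1) (1,5) (1,5)
{D/w/Lo/s, D/x/Lo/s} → row (5,-2) (0,1) (3,-1) (3,-1)
{W/w/Hi/r, W/w/Hi/s, W/w/Lo/r, W/w/Lo/s} → row (-1,1) (-1,1) (-1,1) (-1,1)
{W/x/Hi/r, W/x/Hi/s, W/x/Lo/r, W/x/Lo/s} → row (0,5) (0,5) (0,5) (0,5)
That's 7 distinct rows out of 24 strategies.

7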